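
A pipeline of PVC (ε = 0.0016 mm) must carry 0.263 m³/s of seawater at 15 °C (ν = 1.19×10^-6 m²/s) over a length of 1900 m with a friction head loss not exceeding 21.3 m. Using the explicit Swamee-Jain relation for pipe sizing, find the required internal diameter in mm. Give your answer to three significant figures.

Swamee-Jain (Type III): D = 0.66·[ε^1.25·(LQ²/(gh_f))^4.75 + ν·Q^9.4·(L/(gh_f))^5.2]^0.04
LQ²/(gh_f) = 0.6290; L/(gh_f) = 9.093
Term 1 = ε^1.25·(…)^4.75 = 6.29×10^-9; Term 2 = ν·Q^9.4·(…)^5.2 = 4.06×10^-7
D = 0.66·(6.29×10^-9 + 4.06×10^-7)^0.04 = 0.3666 m = 367 mm
Check: V = 2.49 m/s, Re = 7.68×10^5, f = 0.01223, h_f = 20.1 m ≈ 21.3 m ✓

D ≈ 367 mm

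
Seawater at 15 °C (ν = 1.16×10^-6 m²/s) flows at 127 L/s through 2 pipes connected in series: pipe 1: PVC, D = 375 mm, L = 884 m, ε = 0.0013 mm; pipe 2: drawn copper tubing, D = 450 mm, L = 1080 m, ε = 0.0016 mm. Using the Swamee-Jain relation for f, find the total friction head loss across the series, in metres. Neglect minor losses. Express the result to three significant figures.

Pipe 1: V = 1.150 m/s, Re = 3.72×10^5, ε/D = 3.47×10^-6, f = 0.01386, h_1 = f(L/D)V²/2g = 2.202 m
Pipe 2: V = 0.7985 m/s, Re = 3.10×10^5, ε/D = 3.56×10^-6, f = 0.01433, h_2 = f(L/D)V²/2g = 1.118 m
Series → Q common, losses add: H = Σh = 3.320 m

H ≈ 3.32 m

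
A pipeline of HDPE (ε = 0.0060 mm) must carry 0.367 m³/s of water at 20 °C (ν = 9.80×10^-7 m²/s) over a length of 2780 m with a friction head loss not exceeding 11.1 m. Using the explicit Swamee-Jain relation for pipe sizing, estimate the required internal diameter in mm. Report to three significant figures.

D ≈ 512 mm

Swamee-Jain (Type III): D = 0.66·[ε^1.25·(LQ²/(gh_f))^4.75 + ν·Q^9.4·(L/(gh_f))^5.2]^0.04
LQ²/(gh_f) = 3.439; L/(gh_f) = 25.53
Term 1 = ε^1.25·(…)^4.75 = 1.05×10^-4; Term 2 = ν·Q^9.4·(…)^5.2 = 0.00164
D = 0.66·(1.05×10^-4 + 0.00164)^0.04 = 0.5120 m = 512 mm
Check: V = 1.78 m/s, Re = 9.31×10^5, f = 0.01202, h_f = 10.6 m ≈ 11.1 m ✓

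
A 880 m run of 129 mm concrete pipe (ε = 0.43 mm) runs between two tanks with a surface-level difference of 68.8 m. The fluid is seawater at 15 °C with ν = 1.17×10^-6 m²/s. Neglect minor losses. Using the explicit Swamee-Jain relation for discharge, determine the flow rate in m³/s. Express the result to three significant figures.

Swamee-Jain (Type II): Q = -0.965·√(gD⁵h_f/L)·ln[ε/(3.7D) + √(3.17ν²L/(gD³h_f))]
√(gD⁵h_f/L) = √(9.81·0.129⁵·68.8/880) = 0.005234
ε/(3.7D) = 9.01×10^-4; √(3.17ν²L/(gD³h_f)) = 5.13×10^-5
Q = -0.965·0.005234·ln(9.522×10^-4) = 0.03514 m³/s
Check: V = 2.69 m/s, Re = 2.96×10^5, f = 0.02753, h_f = 69.2 m ≈ 68.8 m ✓

Q ≈ 0.0351 m³/s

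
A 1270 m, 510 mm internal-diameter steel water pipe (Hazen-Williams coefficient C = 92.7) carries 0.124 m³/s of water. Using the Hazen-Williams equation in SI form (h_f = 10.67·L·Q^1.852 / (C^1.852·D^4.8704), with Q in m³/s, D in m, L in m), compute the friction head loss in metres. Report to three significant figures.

h_f = 10.67·1270·0.124^1.852 / (92.7^1.852·0.510^4.8704) = 1.715 m

h_f ≈ 1.71 m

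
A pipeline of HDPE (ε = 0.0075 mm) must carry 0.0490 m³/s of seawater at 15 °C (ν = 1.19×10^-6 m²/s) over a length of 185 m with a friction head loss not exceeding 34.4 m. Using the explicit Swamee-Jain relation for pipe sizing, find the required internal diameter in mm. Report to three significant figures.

D ≈ 110 mm

Swamee-Jain (Type III): D = 0.66·[ε^1.25·(LQ²/(gh_f))^4.75 + ν·Q^9.4·(L/(gh_f))^5.2]^0.04
LQ²/(gh_f) = 0.001316; L/(gh_f) = 0.5482
Term 1 = ε^1.25·(…)^4.75 = 8.14×10^-21; Term 2 = ν·Q^9.4·(…)^5.2 = 2.55×10^-20
D = 0.66·(8.14×10^-21 + 2.55×10^-20)^0.04 = 0.1098 m = 110 mm
Check: V = 5.17 m/s, Re = 4.77×10^5, f = 0.01416, h_f = 32.6 m ≈ 34.4 m ✓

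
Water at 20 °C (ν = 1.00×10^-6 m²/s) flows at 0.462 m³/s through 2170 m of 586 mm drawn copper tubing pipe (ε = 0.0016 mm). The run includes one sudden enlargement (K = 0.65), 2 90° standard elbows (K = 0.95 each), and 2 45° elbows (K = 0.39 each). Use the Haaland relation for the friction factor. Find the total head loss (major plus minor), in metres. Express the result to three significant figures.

V = 4Q/(πD²) = 1.713 m/s; V²/2g = 0.1496 m
Re = 1.00×10^6, ε/D = 2.73×10^-6 → f = 0.01162 (Haaland)
Major: h_f = f(L/D)·V²/2g = 0.01162·3703·0.1496 = 6.437 m
Minor: ΣK = 3.33; h_m = ΣK·V²/2g = 0.4980 m
Total H_L = 6.437 + 0.4980 = 6.935 m

H_L ≈ 6.94 m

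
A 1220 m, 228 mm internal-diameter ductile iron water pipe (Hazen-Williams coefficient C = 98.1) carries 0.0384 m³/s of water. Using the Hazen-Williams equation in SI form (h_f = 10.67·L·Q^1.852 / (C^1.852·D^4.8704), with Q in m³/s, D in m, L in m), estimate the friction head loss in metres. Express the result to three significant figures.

h_f ≈ 8.54 m

h_f = 10.67·1220·0.0384^1.852 / (98.1^1.852·0.228^4.8704) = 8.536 m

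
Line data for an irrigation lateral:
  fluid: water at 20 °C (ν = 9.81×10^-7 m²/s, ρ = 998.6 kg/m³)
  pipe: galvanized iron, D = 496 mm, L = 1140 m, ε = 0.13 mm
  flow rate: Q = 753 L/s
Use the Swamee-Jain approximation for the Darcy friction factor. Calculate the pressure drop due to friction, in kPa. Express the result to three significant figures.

Δp ≈ 262 kPa

V = 4Q/(πD²) = 4·0.753/(π·0.496²) = 3.897 m/s
Re = VD/ν = 3.897·0.496/9.81×10^-7 = 1.97×10^6 → turbulent
ε/D = 0.13/496 = 2.62×10^-4
Swamee-Jain: f = 0.01502
h_f = f(L/D)V²/(2g) = 0.01502·(1140/0.496)·3.897²/(2·9.81) = 26.72 m
Δp = ρg·h_f = 998.6·9.81·26.72 = 261.8 kPa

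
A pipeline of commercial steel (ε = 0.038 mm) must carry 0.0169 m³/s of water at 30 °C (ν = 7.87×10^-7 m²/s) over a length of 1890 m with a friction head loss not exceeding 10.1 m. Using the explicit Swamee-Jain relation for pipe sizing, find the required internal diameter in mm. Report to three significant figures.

Swamee-Jain (Type III): D = 0.66·[ε^1.25·(LQ²/(gh_f))^4.75 + ν·Q^9.4·(L/(gh_f))^5.2]^0.04
LQ²/(gh_f) = 0.005448; L/(gh_f) = 19.08
Term 1 = ε^1.25·(…)^4.75 = 5.27×10^-17; Term 2 = ν·Q^9.4·(…)^5.2 = 7.88×10^-17
D = 0.66·(5.27×10^-17 + 7.88×10^-17)^0.04 = 0.1529 m = 153 mm
Check: V = 0.921 m/s, Re = 1.79×10^5, f = 0.01771, h_f = 9.46 m ≈ 10.1 m ✓

D ≈ 153 mm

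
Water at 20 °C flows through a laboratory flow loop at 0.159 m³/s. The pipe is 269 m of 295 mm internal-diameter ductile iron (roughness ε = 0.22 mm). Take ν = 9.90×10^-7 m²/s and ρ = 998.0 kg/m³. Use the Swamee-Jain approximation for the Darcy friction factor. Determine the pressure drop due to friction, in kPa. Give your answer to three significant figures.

Δp ≈ 46.7 kPa

V = 4Q/(πD²) = 4·0.159/(π·0.295²) = 2.326 m/s
Re = VD/ν = 2.326·0.295/9.90×10^-7 = 6.93×10^5 → turbulent
ε/D = 0.22/295 = 7.46×10^-4
Swamee-Jain: f = 0.01895
h_f = f(L/D)V²/(2g) = 0.01895·(269/0.295)·2.326²/(2·9.81) = 4.767 m
Δp = ρg·h_f = 998.0·9.81·4.767 = 46.67 kPa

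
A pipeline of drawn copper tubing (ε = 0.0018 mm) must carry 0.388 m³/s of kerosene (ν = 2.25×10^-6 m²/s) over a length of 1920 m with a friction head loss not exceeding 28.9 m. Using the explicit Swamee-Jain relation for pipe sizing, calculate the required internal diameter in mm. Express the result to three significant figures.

Swamee-Jain (Type III): D = 0.66·[ε^1.25·(LQ²/(gh_f))^4.75 + ν·Q^9.4·(L/(gh_f))^5.2]^0.04
LQ²/(gh_f) = 1.020; L/(gh_f) = 6.772
Term 1 = ε^1.25·(…)^4.75 = 7.23×10^-8; Term 2 = ν·Q^9.4·(…)^5.2 = 6.41×10^-6
D = 0.66·(7.23×10^-8 + 6.41×10^-6)^0.04 = 0.4093 m = 409 mm
Check: V = 2.95 m/s, Re = 5.36×10^5, f = 0.01300, h_f = 27.0 m ≈ 28.9 m ✓

D ≈ 409 mm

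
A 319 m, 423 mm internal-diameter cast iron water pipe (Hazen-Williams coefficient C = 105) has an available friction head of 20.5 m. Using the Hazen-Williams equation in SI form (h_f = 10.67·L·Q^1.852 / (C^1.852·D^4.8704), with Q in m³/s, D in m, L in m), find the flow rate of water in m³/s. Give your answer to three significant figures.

Q ≈ 0.691 m³/s

Rearranging: Q = [h_f·C^1.852·D^4.8704 / (10.67·L)]^(1/1.852)
Q = [20.5·105^1.852·0.423^4.8704 / (10.67·319)]^0.540 = 0.6914 m³/s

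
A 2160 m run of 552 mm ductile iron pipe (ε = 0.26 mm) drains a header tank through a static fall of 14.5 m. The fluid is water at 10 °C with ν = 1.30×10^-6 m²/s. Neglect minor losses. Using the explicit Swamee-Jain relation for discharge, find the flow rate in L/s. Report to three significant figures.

Q ≈ 494 L/s

Swamee-Jain (Type II): Q = -0.965·√(gD⁵h_f/L)·ln[ε/(3.7D) + √(3.17ν²L/(gD³h_f))]
√(gD⁵h_f/L) = √(9.81·0.552⁵·14.5/2160) = 0.05810
ε/(3.7D) = 1.27×10^-4; √(3.17ν²L/(gD³h_f)) = 2.20×10^-5
Q = -0.965·0.05810·ln(1.493×10^-4) = 0.4939 m³/s
Check: V = 2.06 m/s, Re = 8.76×10^5, f = 0.01718, h_f = 14.6 m ≈ 14.5 m ✓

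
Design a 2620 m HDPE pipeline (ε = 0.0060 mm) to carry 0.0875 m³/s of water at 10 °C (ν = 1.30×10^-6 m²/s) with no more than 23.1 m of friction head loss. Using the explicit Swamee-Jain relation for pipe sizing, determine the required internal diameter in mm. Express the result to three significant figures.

D ≈ 256 mm

Swamee-Jain (Type III): D = 0.66·[ε^1.25·(LQ²/(gh_f))^4.75 + ν·Q^9.4·(L/(gh_f))^5.2]^0.04
LQ²/(gh_f) = 0.08852; L/(gh_f) = 11.56
Term 1 = ε^1.25·(…)^4.75 = 2.96×10^-12; Term 2 = ν·Q^9.4·(…)^5.2 = 4.97×10^-11
D = 0.66·(2.96×10^-12 + 4.97×10^-11)^0.04 = 0.2561 m = 256 mm
Check: V = 1.70 m/s, Re = 3.35×10^5, f = 0.01437, h_f = 21.6 m ≈ 23.1 m ✓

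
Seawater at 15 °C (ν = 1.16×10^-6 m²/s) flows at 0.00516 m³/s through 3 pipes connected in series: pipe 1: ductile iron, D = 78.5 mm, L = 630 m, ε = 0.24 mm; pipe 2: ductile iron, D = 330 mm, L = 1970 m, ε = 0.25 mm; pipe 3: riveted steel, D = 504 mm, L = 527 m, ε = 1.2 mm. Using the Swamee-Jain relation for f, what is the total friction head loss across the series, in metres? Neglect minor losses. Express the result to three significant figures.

Pipe 1: V = 1.066 m/s, Re = 7.21×10^4, ε/D = 0.00306, f = 0.02833, h_1 = f(L/D)V²/2g = 13.17 m
Pipe 2: V = 0.06033 m/s, Re = 1.72×10^4, ε/D = 7.58×10^-4, f = 0.02850, h_2 = f(L/D)V²/2g = 0.03156 m
Pipe 3: V = 0.02586 m/s, Re = 1.12×10^4, ε/D = 0.00238, f = 0.03399, h_3 = f(L/D)V²/2g = 0.001212 m
Series → Q common, losses add: H = Σh = 13.20 m

H ≈ 13.2 m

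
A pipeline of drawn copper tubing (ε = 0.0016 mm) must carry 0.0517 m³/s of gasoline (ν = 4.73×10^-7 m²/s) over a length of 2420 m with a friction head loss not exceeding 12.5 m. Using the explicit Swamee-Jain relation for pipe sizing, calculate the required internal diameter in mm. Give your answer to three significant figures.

D ≈ 225 mm

Swamee-Jain (Type III): D = 0.66·[ε^1.25·(LQ²/(gh_f))^4.75 + ν·Q^9.4·(L/(gh_f))^5.2]^0.04
LQ²/(gh_f) = 0.05275; L/(gh_f) = 19.73
Term 1 = ε^1.25·(…)^4.75 = 4.85×10^-14; Term 2 = ν·Q^9.4·(…)^5.2 = 2.07×10^-12
D = 0.66·(4.85×10^-14 + 2.07×10^-12)^0.04 = 0.2252 m = 225 mm
Check: V = 1.30 m/s, Re = 6.18×10^5, f = 0.01274, h_f = 11.7 m ≈ 12.5 m ✓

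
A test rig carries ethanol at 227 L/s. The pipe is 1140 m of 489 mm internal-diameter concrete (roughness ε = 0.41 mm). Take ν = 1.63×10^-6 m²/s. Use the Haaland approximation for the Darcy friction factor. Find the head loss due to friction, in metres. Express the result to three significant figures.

V = 4Q/(πD²) = 4·0.227/(π·0.489²) = 1.209 m/s
Re = VD/ν = 1.209·0.489/1.63×10^-6 = 3.63×10^5 → turbulent
ε/D = 0.41/489 = 8.38×10^-4
Haaland: f = 0.01966
h_f = f(L/D)V²/(2g) = 0.01966·(1140/0.489)·1.209²/(2·9.81) = 3.413 m

h_f ≈ 3.41 m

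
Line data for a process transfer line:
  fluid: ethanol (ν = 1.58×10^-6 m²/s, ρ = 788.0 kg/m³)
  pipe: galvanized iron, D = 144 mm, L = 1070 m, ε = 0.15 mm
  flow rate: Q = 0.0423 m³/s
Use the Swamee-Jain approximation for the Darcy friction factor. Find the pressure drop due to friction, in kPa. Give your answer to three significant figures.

V = 4Q/(πD²) = 4·0.0423/(π·0.144²) = 2.597 m/s
Re = VD/ν = 2.597·0.144/1.58×10^-6 = 2.37×10^5 → turbulent
ε/D = 0.15/144 = 0.00104
Swamee-Jain: f = 0.02116
h_f = f(L/D)V²/(2g) = 0.02116·(1070/0.144)·2.597²/(2·9.81) = 54.05 m
Δp = ρg·h_f = 788.0·9.81·54.05 = 417.8 kPa

Δp ≈ 418 kPa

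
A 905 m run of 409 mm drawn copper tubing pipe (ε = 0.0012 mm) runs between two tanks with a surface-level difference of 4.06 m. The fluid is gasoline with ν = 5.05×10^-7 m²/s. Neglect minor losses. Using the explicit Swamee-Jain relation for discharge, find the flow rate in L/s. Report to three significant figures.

Swamee-Jain (Type II): Q = -0.965·√(gD⁵h_f/L)·ln[ε/(3.7D) + √(3.17ν²L/(gD³h_f))]
√(gD⁵h_f/L) = √(9.81·0.409⁵·4.06/905) = 0.02244
ε/(3.7D) = 7.93×10^-7; √(3.17ν²L/(gD³h_f)) = 1.64×10^-5
Q = -0.965·0.02244·ln(1.718×10^-5) = 0.2376 m³/s
Check: V = 1.81 m/s, Re = 1.46×10^6, f = 0.01099, h_f = 4.05 m ≈ 4.06 m ✓

Q ≈ 238 L/s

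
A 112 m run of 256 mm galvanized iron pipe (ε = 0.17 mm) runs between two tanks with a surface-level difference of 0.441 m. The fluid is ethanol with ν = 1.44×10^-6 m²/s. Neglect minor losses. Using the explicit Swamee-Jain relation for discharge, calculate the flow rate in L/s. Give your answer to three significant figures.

Q ≈ 51.4 L/s

Swamee-Jain (Type II): Q = -0.965·√(gD⁵h_f/L)·ln[ε/(3.7D) + √(3.17ν²L/(gD³h_f))]
√(gD⁵h_f/L) = √(9.81·0.256⁵·0.441/112) = 0.006517
ε/(3.7D) = 1.79×10^-4; √(3.17ν²L/(gD³h_f)) = 1.01×10^-4
Q = -0.965·0.006517·ln(2.802×10^-4) = 0.05144 m³/s
Check: V = 0.999 m/s, Re = 1.78×10^5, f = 0.01994, h_f = 0.444 m ≈ 0.441 m ✓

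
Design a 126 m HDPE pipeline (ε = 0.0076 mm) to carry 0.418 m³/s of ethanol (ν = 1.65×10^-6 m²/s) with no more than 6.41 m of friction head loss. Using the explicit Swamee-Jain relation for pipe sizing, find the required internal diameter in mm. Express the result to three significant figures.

Swamee-Jain (Type III): D = 0.66·[ε^1.25·(LQ²/(gh_f))^4.75 + ν·Q^9.4·(L/(gh_f))^5.2]^0.04
LQ²/(gh_f) = 0.3501; L/(gh_f) = 2.004
Term 1 = ε^1.25·(…)^4.75 = 2.73×10^-9; Term 2 = ν·Q^9.4·(…)^5.2 = 1.68×10^-8
D = 0.66·(2.73×10^-9 + 1.68×10^-8)^0.04 = 0.3245 m = 324 mm
Check: V = 5.05 m/s, Re = 9.94×10^5, f = 0.01217, h_f = 6.15 m ≈ 6.41 m ✓

D ≈ 324 mm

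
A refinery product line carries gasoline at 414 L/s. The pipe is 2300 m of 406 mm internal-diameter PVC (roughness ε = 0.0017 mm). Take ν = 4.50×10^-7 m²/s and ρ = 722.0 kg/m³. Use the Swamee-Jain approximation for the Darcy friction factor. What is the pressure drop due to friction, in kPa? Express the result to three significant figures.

V = 4Q/(πD²) = 4·0.414/(π·0.406²) = 3.198 m/s
Re = VD/ν = 3.198·0.406/4.50×10^-7 = 2.89×10^6 → turbulent
ε/D = 0.0017/406 = 4.19×10^-6
Swamee-Jain: f = 0.009989
h_f = f(L/D)V²/(2g) = 0.009989·(2300/0.406)·3.198²/(2·9.81) = 29.49 m
Δp = ρg·h_f = 722.0·9.81·29.49 = 208.9 kPa

Δp ≈ 209 kPa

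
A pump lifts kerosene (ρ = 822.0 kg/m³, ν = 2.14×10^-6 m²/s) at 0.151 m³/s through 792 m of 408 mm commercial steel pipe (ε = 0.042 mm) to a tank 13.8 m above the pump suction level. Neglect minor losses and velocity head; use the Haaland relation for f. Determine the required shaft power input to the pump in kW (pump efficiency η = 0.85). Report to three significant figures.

P_shaft ≈ 22.8 kW

V = 4Q/(πD²) = 1.155 m/s; Re = 2.20×10^5; ε/D = 1.03×10^-4; f = 0.01597
h_f = f(L/D)V²/2g = 2.107 m
Total head H = z + h_f = 13.8 + 2.107 = 15.91 m
P_hyd = ρgQH = 822.0·9.81·0.151·15.91 = 19.37 kW
P_shaft = P_hyd/η = 19.37/0.85 = 22.79 kW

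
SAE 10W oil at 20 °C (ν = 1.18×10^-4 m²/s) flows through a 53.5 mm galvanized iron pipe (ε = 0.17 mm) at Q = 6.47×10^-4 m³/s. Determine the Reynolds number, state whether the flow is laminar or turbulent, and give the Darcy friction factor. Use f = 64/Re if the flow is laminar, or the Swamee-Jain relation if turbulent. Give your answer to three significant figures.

Re ≈ 130; laminar; f = 64/Re ≈ 0.490

V = 4Q/(πD²) = 0.2878 m/s
Re = VD/ν = 0.2878·0.0535/1.18×10^-4 = 130
Re < 2300 → laminar → f = 64/Re = 0.4905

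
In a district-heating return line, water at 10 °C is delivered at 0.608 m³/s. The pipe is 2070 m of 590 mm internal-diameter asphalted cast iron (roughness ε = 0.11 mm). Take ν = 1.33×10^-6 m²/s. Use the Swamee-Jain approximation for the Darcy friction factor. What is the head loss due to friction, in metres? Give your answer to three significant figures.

h_f ≈ 12.9 m

V = 4Q/(πD²) = 4·0.608/(π·0.590²) = 2.224 m/s
Re = VD/ν = 2.224·0.590/1.33×10^-6 = 9.87×10^5 → turbulent
ε/D = 0.11/590 = 1.86×10^-4
Swamee-Jain: f = 0.01463
h_f = f(L/D)V²/(2g) = 0.01463·(2070/0.590)·2.224²/(2·9.81) = 12.94 m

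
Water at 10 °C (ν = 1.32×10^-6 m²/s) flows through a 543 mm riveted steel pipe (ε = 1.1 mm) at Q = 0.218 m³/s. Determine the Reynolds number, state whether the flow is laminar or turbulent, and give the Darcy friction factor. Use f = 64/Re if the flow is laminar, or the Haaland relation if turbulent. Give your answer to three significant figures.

V = 4Q/(πD²) = 0.9414 m/s
Re = VD/ν = 0.9414·0.543/1.32×10^-6 = 3.87×10^5
Re > 4000 → turbulent; ε/D = 0.00203
Haaland: f = 0.02396

Re ≈ 3.87×10^5; turbulent; f ≈ 0.0240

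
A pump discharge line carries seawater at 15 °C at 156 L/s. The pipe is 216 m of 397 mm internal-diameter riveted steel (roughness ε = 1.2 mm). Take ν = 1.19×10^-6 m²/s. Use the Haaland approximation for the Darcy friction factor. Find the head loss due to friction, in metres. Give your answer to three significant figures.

h_f ≈ 1.17 m

V = 4Q/(πD²) = 4·0.156/(π·0.397²) = 1.260 m/s
Re = VD/ν = 1.260·0.397/1.19×10^-6 = 4.20×10^5 → turbulent
ε/D = 1.2/397 = 0.00302
Haaland: f = 0.02656
h_f = f(L/D)V²/(2g) = 0.02656·(216/0.397)·1.260²/(2·9.81) = 1.170 m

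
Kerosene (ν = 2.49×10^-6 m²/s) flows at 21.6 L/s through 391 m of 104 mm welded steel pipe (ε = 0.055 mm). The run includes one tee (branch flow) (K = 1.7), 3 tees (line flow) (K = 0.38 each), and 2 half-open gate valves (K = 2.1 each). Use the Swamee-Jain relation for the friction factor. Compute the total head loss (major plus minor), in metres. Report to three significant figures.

H_L ≈ 27.6 m

V = 4Q/(πD²) = 2.543 m/s; V²/2g = 0.3295 m
Re = 1.06×10^5, ε/D = 5.29×10^-4 → f = 0.02039 (Swamee-Jain)
Major: h_f = f(L/D)·V²/2g = 0.02039·3760·0.3295 = 25.26 m
Minor: ΣK = 7.04; h_m = ΣK·V²/2g = 2.320 m
Total H_L = 25.26 + 2.320 = 27.58 m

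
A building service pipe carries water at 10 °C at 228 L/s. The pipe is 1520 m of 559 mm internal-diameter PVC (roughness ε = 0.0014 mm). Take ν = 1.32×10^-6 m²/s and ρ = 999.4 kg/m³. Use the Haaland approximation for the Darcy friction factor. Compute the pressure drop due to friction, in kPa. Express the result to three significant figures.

Δp ≈ 16.0 kPa

V = 4Q/(πD²) = 4·0.228/(π·0.559²) = 0.9290 m/s
Re = VD/ν = 0.9290·0.559/1.32×10^-6 = 3.93×10^5 → turbulent
ε/D = 0.0014/559 = 2.50×10^-6
Haaland: f = 0.01366
h_f = f(L/D)V²/(2g) = 0.01366·(1520/0.559)·0.9290²/(2·9.81) = 1.634 m
Δp = ρg·h_f = 999.4·9.81·1.634 = 16.02 kPa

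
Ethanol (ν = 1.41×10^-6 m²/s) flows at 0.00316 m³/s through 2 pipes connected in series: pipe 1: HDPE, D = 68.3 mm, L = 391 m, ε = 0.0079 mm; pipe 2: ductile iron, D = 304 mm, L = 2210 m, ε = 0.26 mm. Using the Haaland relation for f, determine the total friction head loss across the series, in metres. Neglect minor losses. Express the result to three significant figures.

H ≈ 4.77 m

Pipe 1: V = 0.8625 m/s, Re = 4.18×10^4, ε/D = 1.16×10^-4, f = 0.02187, h_1 = f(L/D)V²/2g = 4.747 m
Pipe 2: V = 0.04354 m/s, Re = 9390, ε/D = 8.55×10^-4, f = 0.03248, h_2 = f(L/D)V²/2g = 0.02281 m
Series → Q common, losses add: H = Σh = 4.770 m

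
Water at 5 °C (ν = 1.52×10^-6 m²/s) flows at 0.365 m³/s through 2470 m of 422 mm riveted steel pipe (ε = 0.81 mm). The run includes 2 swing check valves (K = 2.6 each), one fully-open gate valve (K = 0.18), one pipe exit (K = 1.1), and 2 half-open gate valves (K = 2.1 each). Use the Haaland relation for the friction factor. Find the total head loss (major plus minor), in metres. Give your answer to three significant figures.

V = 4Q/(πD²) = 2.610 m/s; V²/2g = 0.3471 m
Re = 7.25×10^5, ε/D = 0.00192 → f = 0.02344 (Haaland)
Major: h_f = f(L/D)·V²/2g = 0.02344·5853·0.3471 = 47.63 m
Minor: ΣK = 10.7; h_m = ΣK·V²/2g = 3.707 m
Total H_L = 47.63 + 3.707 = 51.33 m

H_L ≈ 51.3 m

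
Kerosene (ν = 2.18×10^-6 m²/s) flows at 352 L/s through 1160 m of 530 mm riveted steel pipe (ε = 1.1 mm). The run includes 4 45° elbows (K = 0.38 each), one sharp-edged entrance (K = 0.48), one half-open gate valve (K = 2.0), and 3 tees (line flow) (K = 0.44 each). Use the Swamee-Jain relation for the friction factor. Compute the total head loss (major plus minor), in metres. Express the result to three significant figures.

H_L ≈ 7.57 m

V = 4Q/(πD²) = 1.596 m/s; V²/2g = 0.1297 m
Re = 3.88×10^5, ε/D = 0.00208 → f = 0.02424 (Swamee-Jain)
Major: h_f = f(L/D)·V²/2g = 0.02424·2189·0.1297 = 6.884 m
Minor: ΣK = 5.32; h_m = ΣK·V²/2g = 0.6903 m
Total H_L = 6.884 + 0.6903 = 7.574 m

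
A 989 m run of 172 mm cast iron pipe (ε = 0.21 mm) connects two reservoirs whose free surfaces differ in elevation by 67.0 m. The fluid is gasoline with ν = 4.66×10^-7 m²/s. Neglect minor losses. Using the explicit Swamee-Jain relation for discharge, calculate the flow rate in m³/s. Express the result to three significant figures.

Q ≈ 0.0770 m³/s

Swamee-Jain (Type II): Q = -0.965·√(gD⁵h_f/L)·ln[ε/(3.7D) + √(3.17ν²L/(gD³h_f))]
√(gD⁵h_f/L) = √(9.81·0.172⁵·67.0/989) = 0.01000
ε/(3.7D) = 3.30×10^-4; √(3.17ν²L/(gD³h_f)) = 1.43×10^-5
Q = -0.965·0.01000·ln(3.442×10^-4) = 0.07697 m³/s
Check: V = 3.31 m/s, Re = 1.22×10^6, f = 0.02092, h_f = 67.3 m ≈ 67.0 m ✓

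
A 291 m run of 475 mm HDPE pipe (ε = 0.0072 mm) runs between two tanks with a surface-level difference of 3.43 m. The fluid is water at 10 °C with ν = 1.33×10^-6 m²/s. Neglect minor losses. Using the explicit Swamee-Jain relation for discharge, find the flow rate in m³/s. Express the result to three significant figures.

Swamee-Jain (Type II): Q = -0.965·√(gD⁵h_f/L)·ln[ε/(3.7D) + √(3.17ν²L/(gD³h_f))]
√(gD⁵h_f/L) = √(9.81·0.475⁵·3.43/291) = 0.05288
ε/(3.7D) = 4.10×10^-6; √(3.17ν²L/(gD³h_f)) = 2.13×10^-5
Q = -0.965·0.05288·ln(2.537×10^-5) = 0.5400 m³/s
Check: V = 3.05 m/s, Re = 1.09×10^6, f = 0.01183, h_f = 3.43 m ≈ 3.43 m ✓

Q ≈ 0.540 m³/s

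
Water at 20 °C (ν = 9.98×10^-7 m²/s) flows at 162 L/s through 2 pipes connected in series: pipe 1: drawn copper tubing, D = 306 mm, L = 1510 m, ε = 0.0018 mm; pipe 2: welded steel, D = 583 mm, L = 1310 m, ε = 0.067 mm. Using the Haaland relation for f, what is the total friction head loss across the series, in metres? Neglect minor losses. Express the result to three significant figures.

H ≈ 15.9 m

Pipe 1: V = 2.203 m/s, Re = 6.75×10^5, ε/D = 5.88×10^-6, f = 0.01247, h_1 = f(L/D)V²/2g = 15.22 m
Pipe 2: V = 0.6069 m/s, Re = 3.55×10^5, ε/D = 1.15×10^-4, f = 0.01503, h_2 = f(L/D)V²/2g = 0.6338 m
Series → Q common, losses add: H = Σh = 15.85 m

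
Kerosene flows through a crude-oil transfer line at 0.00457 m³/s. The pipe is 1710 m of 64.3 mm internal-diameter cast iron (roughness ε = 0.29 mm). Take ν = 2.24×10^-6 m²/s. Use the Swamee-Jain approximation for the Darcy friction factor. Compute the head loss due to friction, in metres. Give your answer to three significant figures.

h_f ≈ 86.3 m

V = 4Q/(πD²) = 4·0.00457/(π·0.0643²) = 1.407 m/s
Re = VD/ν = 1.407·0.0643/2.24×10^-6 = 4.04×10^4 → turbulent
ε/D = 0.29/64.3 = 0.00451
Swamee-Jain: f = 0.03216
h_f = f(L/D)V²/(2g) = 0.03216·(1710/0.0643)·1.407²/(2·9.81) = 86.35 m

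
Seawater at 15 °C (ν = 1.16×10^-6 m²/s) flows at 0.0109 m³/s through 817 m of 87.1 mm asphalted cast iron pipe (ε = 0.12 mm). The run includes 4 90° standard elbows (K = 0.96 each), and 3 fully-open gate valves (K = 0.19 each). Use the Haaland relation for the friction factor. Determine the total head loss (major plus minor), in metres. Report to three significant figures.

H_L ≈ 37.1 m

V = 4Q/(πD²) = 1.829 m/s; V²/2g = 0.1706 m
Re = 1.37×10^5, ε/D = 0.00138 → f = 0.02273 (Haaland)
Major: h_f = f(L/D)·V²/2g = 0.02273·9380·0.1706 = 36.36 m
Minor: ΣK = 4.41; h_m = ΣK·V²/2g = 0.7522 m
Total H_L = 36.36 + 0.7522 = 37.11 m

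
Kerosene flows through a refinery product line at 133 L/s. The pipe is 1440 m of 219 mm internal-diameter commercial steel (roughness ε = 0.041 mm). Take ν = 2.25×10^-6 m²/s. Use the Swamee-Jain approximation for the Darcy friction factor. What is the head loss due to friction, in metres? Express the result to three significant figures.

h_f ≈ 66.7 m

V = 4Q/(πD²) = 4·0.133/(π·0.219²) = 3.531 m/s
Re = VD/ν = 3.531·0.219/2.25×10^-6 = 3.44×10^5 → turbulent
ε/D = 0.041/219 = 1.87×10^-4
Swamee-Jain: f = 0.01596
h_f = f(L/D)V²/(2g) = 0.01596·(1440/0.219)·3.531²/(2·9.81) = 66.70 m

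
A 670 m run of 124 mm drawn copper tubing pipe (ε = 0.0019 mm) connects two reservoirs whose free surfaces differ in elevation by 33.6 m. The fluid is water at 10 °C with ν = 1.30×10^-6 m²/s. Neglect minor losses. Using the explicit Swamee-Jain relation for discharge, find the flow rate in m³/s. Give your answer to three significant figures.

Q ≈ 0.0346 m³/s

Swamee-Jain (Type II): Q = -0.965·√(gD⁵h_f/L)·ln[ε/(3.7D) + √(3.17ν²L/(gD³h_f))]
√(gD⁵h_f/L) = √(9.81·0.124⁵·33.6/670) = 0.003798
ε/(3.7D) = 4.14×10^-6; √(3.17ν²L/(gD³h_f)) = 7.56×10^-5
Q = -0.965·0.003798·ln(7.972×10^-5) = 0.03458 m³/s
Check: V = 2.86 m/s, Re = 2.73×10^5, f = 0.01480, h_f = 33.4 m ≈ 33.6 m ✓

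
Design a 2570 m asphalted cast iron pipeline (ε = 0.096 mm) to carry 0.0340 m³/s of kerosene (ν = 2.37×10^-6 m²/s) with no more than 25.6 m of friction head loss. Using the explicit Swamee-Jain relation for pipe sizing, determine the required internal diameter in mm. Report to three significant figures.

D ≈ 184 mm

Swamee-Jain (Type III): D = 0.66·[ε^1.25·(LQ²/(gh_f))^4.75 + ν·Q^9.4·(L/(gh_f))^5.2]^0.04
LQ²/(gh_f) = 0.01183; L/(gh_f) = 10.23
Term 1 = ε^1.25·(…)^4.75 = 6.68×10^-15; Term 2 = ν·Q^9.4·(…)^5.2 = 6.65×10^-15
D = 0.66·(6.68×10^-15 + 6.65×10^-15)^0.04 = 0.1839 m = 184 mm
Check: V = 1.28 m/s, Re = 9.93×10^4, f = 0.02053, h_f = 24.0 m ≈ 25.6 m ✓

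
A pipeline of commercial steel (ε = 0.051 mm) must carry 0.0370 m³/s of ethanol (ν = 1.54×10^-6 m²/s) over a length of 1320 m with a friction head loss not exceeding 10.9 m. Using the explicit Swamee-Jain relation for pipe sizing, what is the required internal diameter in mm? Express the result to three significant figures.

Swamee-Jain (Type III): D = 0.66·[ε^1.25·(LQ²/(gh_f))^4.75 + ν·Q^9.4·(L/(gh_f))^5.2]^0.04
LQ²/(gh_f) = 0.01690; L/(gh_f) = 12.34
Term 1 = ε^1.25·(…)^4.75 = 1.65×10^-14; Term 2 = ν·Q^9.4·(…)^5.2 = 2.54×10^-14
D = 0.66·(1.65×10^-14 + 2.54×10^-14)^0.04 = 0.1925 m = 192 mm
Check: V = 1.27 m/s, Re = 1.59×10^5, f = 0.01808, h_f = 10.2 m ≈ 10.9 m ✓

D ≈ 192 mm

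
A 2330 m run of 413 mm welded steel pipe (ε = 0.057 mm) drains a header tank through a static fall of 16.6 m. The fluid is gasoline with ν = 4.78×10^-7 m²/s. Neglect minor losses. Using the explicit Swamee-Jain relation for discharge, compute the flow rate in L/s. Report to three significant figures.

Q ≈ 277 L/s

Swamee-Jain (Type II): Q = -0.965·√(gD⁵h_f/L)·ln[ε/(3.7D) + √(3.17ν²L/(gD³h_f))]
√(gD⁵h_f/L) = √(9.81·0.413⁵·16.6/2330) = 0.02898
ε/(3.7D) = 3.73×10^-5; √(3.17ν²L/(gD³h_f)) = 1.21×10^-5
Q = -0.965·0.02898·ln(4.943×10^-5) = 0.2773 m³/s
Check: V = 2.07 m/s, Re = 1.79×10^6, f = 0.01356, h_f = 16.7 m ≈ 16.6 m ✓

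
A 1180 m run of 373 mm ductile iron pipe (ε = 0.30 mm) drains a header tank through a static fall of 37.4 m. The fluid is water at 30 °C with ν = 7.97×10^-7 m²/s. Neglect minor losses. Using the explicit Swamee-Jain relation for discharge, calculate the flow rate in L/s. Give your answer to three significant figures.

Q ≈ 383 L/s

Swamee-Jain (Type II): Q = -0.965·√(gD⁵h_f/L)·ln[ε/(3.7D) + √(3.17ν²L/(gD³h_f))]
√(gD⁵h_f/L) = √(9.81·0.373⁵·37.4/1180) = 0.04738
ε/(3.7D) = 2.17×10^-4; √(3.17ν²L/(gD³h_f)) = 1.12×10^-5
Q = -0.965·0.04738·ln(2.285×10^-4) = 0.3833 m³/s
Check: V = 3.51 m/s, Re = 1.64×10^6, f = 0.01893, h_f = 37.6 m ≈ 37.4 m ✓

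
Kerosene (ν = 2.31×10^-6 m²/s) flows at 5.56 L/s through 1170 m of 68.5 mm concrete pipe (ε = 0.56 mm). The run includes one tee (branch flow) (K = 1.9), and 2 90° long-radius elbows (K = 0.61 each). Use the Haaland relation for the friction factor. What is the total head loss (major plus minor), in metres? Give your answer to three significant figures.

H_L ≈ 73.5 m

V = 4Q/(πD²) = 1.509 m/s; V²/2g = 0.1160 m
Re = 4.47×10^4, ε/D = 0.00818 → f = 0.03690 (Haaland)
Major: h_f = f(L/D)·V²/2g = 0.03690·17080·0.1160 = 73.12 m
Minor: ΣK = 3.12; h_m = ΣK·V²/2g = 0.3620 m
Total H_L = 73.12 + 0.3620 = 73.48 m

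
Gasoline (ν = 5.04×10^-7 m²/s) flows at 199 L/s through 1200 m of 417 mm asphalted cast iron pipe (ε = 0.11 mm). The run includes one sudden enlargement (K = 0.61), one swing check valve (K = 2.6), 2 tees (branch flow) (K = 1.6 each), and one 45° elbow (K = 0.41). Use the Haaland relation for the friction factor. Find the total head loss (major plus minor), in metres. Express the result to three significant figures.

V = 4Q/(πD²) = 1.457 m/s; V²/2g = 0.1082 m
Re = 1.21×10^6, ε/D = 2.64×10^-4 → f = 0.01515 (Haaland)
Major: h_f = f(L/D)·V²/2g = 0.01515·2878·0.1082 = 4.718 m
Minor: ΣK = 6.82; h_m = ΣK·V²/2g = 0.7380 m
Total H_L = 4.718 + 0.7380 = 5.456 m

H_L ≈ 5.46 m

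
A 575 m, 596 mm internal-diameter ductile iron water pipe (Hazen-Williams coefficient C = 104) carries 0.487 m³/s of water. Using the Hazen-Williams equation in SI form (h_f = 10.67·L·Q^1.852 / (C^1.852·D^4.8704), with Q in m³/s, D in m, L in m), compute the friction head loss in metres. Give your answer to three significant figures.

h_f = 10.67·575·0.487^1.852 / (104^1.852·0.596^4.8704) = 3.700 m

h_f ≈ 3.70 m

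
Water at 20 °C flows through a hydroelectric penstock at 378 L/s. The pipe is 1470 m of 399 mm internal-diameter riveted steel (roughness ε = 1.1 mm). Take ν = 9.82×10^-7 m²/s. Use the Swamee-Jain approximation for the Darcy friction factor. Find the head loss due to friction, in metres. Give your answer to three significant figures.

h_f ≈ 44.2 m

V = 4Q/(πD²) = 4·0.378/(π·0.399²) = 3.023 m/s
Re = VD/ν = 3.023·0.399/9.82×10^-7 = 1.23×10^6 → turbulent
ε/D = 1.1/399 = 0.00276
Swamee-Jain: f = 0.02573
h_f = f(L/D)V²/(2g) = 0.02573·(1470/0.399)·3.023²/(2·9.81) = 44.16 m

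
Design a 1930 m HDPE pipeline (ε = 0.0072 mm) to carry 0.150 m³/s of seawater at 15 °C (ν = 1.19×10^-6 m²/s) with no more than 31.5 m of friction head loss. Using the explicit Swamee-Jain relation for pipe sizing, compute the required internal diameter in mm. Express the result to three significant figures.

Swamee-Jain (Type III): D = 0.66·[ε^1.25·(LQ²/(gh_f))^4.75 + ν·Q^9.4·(L/(gh_f))^5.2]^0.04
LQ²/(gh_f) = 0.1405; L/(gh_f) = 6.246
Term 1 = ε^1.25·(…)^4.75 = 3.34×10^-11; Term 2 = ν·Q^9.4·(…)^5.2 = 2.94×10^-10
D = 0.66·(3.34×10^-11 + 2.94×10^-10)^0.04 = 0.2755 m = 276 mm
Check: V = 2.52 m/s, Re = 5.83×10^5, f = 0.01319, h_f = 29.8 m ≈ 31.5 m ✓

D ≈ 276 mm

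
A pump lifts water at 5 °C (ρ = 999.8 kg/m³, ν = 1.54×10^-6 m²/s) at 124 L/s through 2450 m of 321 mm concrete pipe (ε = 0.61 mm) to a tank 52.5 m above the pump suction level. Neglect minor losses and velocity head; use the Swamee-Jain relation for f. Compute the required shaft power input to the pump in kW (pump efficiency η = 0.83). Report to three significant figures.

P_shaft ≈ 109 kW

V = 4Q/(πD²) = 1.532 m/s; Re = 3.19×10^5; ε/D = 0.00190; f = 0.02384
h_f = f(L/D)V²/2g = 21.77 m
Total head H = z + h_f = 52.5 + 21.77 = 74.27 m
P_hyd = ρgQH = 999.8·9.81·0.124·74.27 = 90.33 kW
P_shaft = P_hyd/η = 90.33/0.83 = 108.8 kW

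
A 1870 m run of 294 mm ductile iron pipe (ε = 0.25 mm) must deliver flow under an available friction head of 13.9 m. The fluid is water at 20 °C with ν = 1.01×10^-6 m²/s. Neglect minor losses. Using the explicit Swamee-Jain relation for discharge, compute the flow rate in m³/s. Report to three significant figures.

Swamee-Jain (Type II): Q = -0.965·√(gD⁵h_f/L)·ln[ε/(3.7D) + √(3.17ν²L/(gD³h_f))]
√(gD⁵h_f/L) = √(9.81·0.294⁵·13.9/1870) = 0.01266
ε/(3.7D) = 2.30×10^-4; √(3.17ν²L/(gD³h_f)) = 4.18×10^-5
Q = -0.965·0.01266·ln(2.716×10^-4) = 0.1003 m³/s
Check: V = 1.48 m/s, Re = 4.30×10^5, f = 0.01978, h_f = 14.0 m ≈ 13.9 m ✓

Q ≈ 0.100 m³/s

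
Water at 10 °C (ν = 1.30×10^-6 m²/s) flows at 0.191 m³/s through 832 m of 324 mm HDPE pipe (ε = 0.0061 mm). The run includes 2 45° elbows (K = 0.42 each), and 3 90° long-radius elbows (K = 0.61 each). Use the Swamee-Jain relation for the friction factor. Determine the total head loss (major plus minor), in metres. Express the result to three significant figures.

H_L ≈ 9.92 m

V = 4Q/(πD²) = 2.317 m/s; V²/2g = 0.2735 m
Re = 5.77×10^5, ε/D = 1.88×10^-5 → f = 0.01308 (Swamee-Jain)
Major: h_f = f(L/D)·V²/2g = 0.01308·2568·0.2735 = 9.191 m
Minor: ΣK = 2.67; h_m = ΣK·V²/2g = 0.7303 m
Total H_L = 9.191 + 0.7303 = 9.921 m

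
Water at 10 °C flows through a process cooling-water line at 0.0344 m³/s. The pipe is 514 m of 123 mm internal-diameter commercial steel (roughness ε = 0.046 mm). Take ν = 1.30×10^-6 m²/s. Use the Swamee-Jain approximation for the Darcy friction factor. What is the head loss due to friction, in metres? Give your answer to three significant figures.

V = 4Q/(πD²) = 4·0.0344/(π·0.123²) = 2.895 m/s
Re = VD/ν = 2.895·0.123/1.30×10^-6 = 2.74×10^5 → turbulent
ε/D = 0.046/123 = 3.74×10^-4
Swamee-Jain: f = 0.01770
h_f = f(L/D)V²/(2g) = 0.01770·(514/0.123)·2.895²/(2·9.81) = 31.59 m

h_f ≈ 31.6 m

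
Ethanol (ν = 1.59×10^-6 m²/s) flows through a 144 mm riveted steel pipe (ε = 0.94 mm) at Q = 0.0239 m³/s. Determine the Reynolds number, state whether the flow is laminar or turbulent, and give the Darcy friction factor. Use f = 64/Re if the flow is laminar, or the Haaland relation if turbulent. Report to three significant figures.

V = 4Q/(πD²) = 1.468 m/s
Re = VD/ν = 1.468·0.144/1.59×10^-6 = 1.33×10^5
Re > 4000 → turbulent; ε/D = 0.00653
Haaland: f = 0.03359

Re ≈ 1.33×10^5; turbulent; f ≈ 0.0336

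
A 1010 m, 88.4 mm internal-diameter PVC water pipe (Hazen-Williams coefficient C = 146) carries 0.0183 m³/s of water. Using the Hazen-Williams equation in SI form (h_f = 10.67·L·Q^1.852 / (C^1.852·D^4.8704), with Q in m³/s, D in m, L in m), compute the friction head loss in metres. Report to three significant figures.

h_f ≈ 86.6 m

h_f = 10.67·1010·0.0183^1.852 / (146^1.852·0.0884^4.8704) = 86.57 m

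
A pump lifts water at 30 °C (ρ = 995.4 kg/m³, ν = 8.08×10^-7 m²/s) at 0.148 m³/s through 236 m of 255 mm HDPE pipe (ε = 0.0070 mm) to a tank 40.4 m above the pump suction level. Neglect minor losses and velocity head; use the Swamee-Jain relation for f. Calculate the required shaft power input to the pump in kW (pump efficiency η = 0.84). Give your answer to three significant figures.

P_shaft ≈ 78.0 kW

V = 4Q/(πD²) = 2.898 m/s; Re = 9.15×10^5; ε/D = 2.75×10^-5; f = 0.01239
h_f = f(L/D)V²/2g = 4.907 m
Total head H = z + h_f = 40.4 + 4.907 = 45.31 m
P_hyd = ρgQH = 995.4·9.81·0.148·45.31 = 65.48 kW
P_shaft = P_hyd/η = 65.48/0.84 = 77.95 kW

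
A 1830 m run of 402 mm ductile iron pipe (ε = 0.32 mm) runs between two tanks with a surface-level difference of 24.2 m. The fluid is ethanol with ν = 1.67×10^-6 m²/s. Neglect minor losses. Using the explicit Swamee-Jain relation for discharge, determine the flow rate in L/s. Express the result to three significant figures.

Q ≈ 296 L/s

Swamee-Jain (Type II): Q = -0.965·√(gD⁵h_f/L)·ln[ε/(3.7D) + √(3.17ν²L/(gD³h_f))]
√(gD⁵h_f/L) = √(9.81·0.402⁵·24.2/1830) = 0.03690
ε/(3.7D) = 2.15×10^-4; √(3.17ν²L/(gD³h_f)) = 3.24×10^-5
Q = -0.965·0.03690·ln(2.475×10^-4) = 0.2957 m³/s
Check: V = 2.33 m/s, Re = 5.61×10^5, f = 0.01933, h_f = 24.4 m ≈ 24.2 m ✓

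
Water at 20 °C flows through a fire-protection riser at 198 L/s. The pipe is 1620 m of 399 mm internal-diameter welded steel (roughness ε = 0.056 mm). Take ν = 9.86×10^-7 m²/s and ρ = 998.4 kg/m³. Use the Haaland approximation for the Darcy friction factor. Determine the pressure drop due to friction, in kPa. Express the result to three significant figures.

V = 4Q/(πD²) = 4·0.198/(π·0.399²) = 1.584 m/s
Re = VD/ν = 1.584·0.399/9.86×10^-7 = 6.41×10^5 → turbulent
ε/D = 0.056/399 = 1.40×10^-4
Haaland: f = 0.01436
h_f = f(L/D)V²/(2g) = 0.01436·(1620/0.399)·1.584²/(2·9.81) = 7.454 m
Δp = ρg·h_f = 998.4·9.81·7.454 = 73.00 kPa

Δp ≈ 73.0 kPa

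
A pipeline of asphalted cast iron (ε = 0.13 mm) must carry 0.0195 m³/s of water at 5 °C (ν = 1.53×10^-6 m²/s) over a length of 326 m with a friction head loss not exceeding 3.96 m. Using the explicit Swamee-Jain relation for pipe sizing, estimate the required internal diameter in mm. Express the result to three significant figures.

D ≈ 144 mm

Swamee-Jain (Type III): D = 0.66·[ε^1.25·(LQ²/(gh_f))^4.75 + ν·Q^9.4·(L/(gh_f))^5.2]^0.04
LQ²/(gh_f) = 0.003191; L/(gh_f) = 8.392
Term 1 = ε^1.25·(…)^4.75 = 1.93×10^-17; Term 2 = ν·Q^9.4·(…)^5.2 = 8.22×10^-18
D = 0.66·(1.93×10^-17 + 8.22×10^-18)^0.04 = 0.1436 m = 144 mm
Check: V = 1.20 m/s, Re = 1.13×10^5, f = 0.02175, h_f = 3.65 m ≈ 3.96 m ✓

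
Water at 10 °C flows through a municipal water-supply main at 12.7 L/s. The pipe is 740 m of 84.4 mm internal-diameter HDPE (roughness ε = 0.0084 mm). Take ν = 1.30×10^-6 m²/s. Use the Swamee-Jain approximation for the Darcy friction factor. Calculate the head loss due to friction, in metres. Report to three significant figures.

V = 4Q/(πD²) = 4·0.0127/(π·0.0844²) = 2.270 m/s
Re = VD/ν = 2.270·0.0844/1.30×10^-6 = 1.47×10^5 → turbulent
ε/D = 0.0084/84.4 = 9.95×10^-5
Swamee-Jain: f = 0.01722
h_f = f(L/D)V²/(2g) = 0.01722·(740/0.0844)·2.270²/(2·9.81) = 39.66 m

h_f ≈ 39.7 m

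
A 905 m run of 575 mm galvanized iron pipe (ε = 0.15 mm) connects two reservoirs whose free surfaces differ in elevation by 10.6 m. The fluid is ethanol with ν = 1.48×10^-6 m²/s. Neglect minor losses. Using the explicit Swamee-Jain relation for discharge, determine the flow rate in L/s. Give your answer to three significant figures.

Q ≈ 766 L/s

Swamee-Jain (Type II): Q = -0.965·√(gD⁵h_f/L)·ln[ε/(3.7D) + √(3.17ν²L/(gD³h_f))]
√(gD⁵h_f/L) = √(9.81·0.575⁵·10.6/905) = 0.08498
ε/(3.7D) = 7.05×10^-5; √(3.17ν²L/(gD³h_f)) = 1.78×10^-5
Q = -0.965·0.08498·ln(8.833×10^-5) = 0.7655 m³/s
Check: V = 2.95 m/s, Re = 1.15×10^6, f = 0.01530, h_f = 10.7 m ≈ 10.6 m ✓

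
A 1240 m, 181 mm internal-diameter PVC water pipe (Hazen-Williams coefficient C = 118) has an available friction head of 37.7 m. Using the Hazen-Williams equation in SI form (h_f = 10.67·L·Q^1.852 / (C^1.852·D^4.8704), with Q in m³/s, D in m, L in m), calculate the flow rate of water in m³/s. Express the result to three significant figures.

Q ≈ 0.0556 m³/s

Rearranging: Q = [h_f·C^1.852·D^4.8704 / (10.67·L)]^(1/1.852)
Q = [37.7·118^1.852·0.181^4.8704 / (10.67·1240)]^0.540 = 0.05564 m³/s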